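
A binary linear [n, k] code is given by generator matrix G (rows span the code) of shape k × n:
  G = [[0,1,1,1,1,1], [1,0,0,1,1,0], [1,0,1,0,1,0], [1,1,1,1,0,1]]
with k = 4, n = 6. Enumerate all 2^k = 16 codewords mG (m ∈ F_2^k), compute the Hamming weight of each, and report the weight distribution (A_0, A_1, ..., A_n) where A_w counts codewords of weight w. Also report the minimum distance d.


Weight distribution: A_0 = 1, A_1 = 2, A_2 = 2, A_3 = 4, A_4 = 5, A_5 = 2. Minimum distance d = 1.

Enumerate all 2^4 = 16 messages m ∈ F_2^4.
For each, compute codeword c = mG in F_2^6, then tally its weight.
  m = 0000 → c = 000000, weight = 0.
  m = 1000 → c = 011111, weight = 5.
  m = 0100 → c = 100110, weight = 3.
  m = 1100 → c = 111001, weight = 4.
  m = 0010 → c = 101010, weight = 3.
  m = 1010 → c = 110101, weight = 4.
  m = 0110 → c = 001100, weight = 2.
  m = 1110 → c = 010011, weight = 3.
  m = 0001 → c = 111101, weight = 5.
  m = 1001 → c = 100010, weight = 2.
  m = 0101 → c = 011011, weight = 4.
  m = 1101 → c = 000100, weight = 1.
  m = 0011 → c = 010111, weight = 4.
  m = 1011 → c = 001000, weight = 1.
  m = 0111 → c = 110001, weight = 3.
  m = 1111 → c = 101110, weight = 4.
Tally weights:
  weight 0: 1 codewords.
  weight 1: 2 codewords.
  weight 2: 2 codewords.
  weight 3: 4 codewords.
  weight 4: 5 codewords.
  weight 5: 2 codewords.
Minimum distance d = smallest w > 0 with A_w > 0 = 1.
Sanity: Σ A_w = 16 = 2^4 = 16 ✓.


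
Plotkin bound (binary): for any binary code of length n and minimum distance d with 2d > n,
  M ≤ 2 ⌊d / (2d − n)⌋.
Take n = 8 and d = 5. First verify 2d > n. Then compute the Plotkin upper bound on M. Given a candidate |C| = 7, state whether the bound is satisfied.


Plotkin bound M ≤ 4; given |C| = 7 > bound (violated).

Check applicability: 2d = 10, n = 8.
2d − n = 2 > 0, so Plotkin applies.
Compute d/(2d−n) = 5/2 ≈ 2.5000.
⌊d/(2d−n)⌋ = 2.
Plotkin bound: M ≤ 2·2 = 4.
Given |C| = 7, check: VIOLATED.
This |C| is above the Plotkin bound, so no binary code with n = 8, d = 5 and 7 codewords exists.


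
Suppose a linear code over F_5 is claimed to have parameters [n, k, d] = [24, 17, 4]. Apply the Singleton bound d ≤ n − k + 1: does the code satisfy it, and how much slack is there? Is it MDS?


Singleton RHS = n − k + 1 = 8, slack = 4, bound satisfied, not MDS.

Singleton bound: d ≤ n − k + 1.
Here n = 24, k = 17, so n − k + 1 = 8.
Given d = 4, check d ≤ 8: YES.
Slack = (n − k + 1) − d = 4.
The code is NOT MDS (slack = 4 > 0).
Description: the claimed parameters are [24, 17, 4]_5; such a code would be non-MDS.


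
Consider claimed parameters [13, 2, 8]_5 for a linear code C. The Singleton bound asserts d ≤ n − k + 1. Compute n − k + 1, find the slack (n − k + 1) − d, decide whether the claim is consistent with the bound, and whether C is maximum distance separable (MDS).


Singleton RHS = n − k + 1 = 12, slack = 4, bound satisfied, not MDS.

Singleton bound: d ≤ n − k + 1.
Here n = 13, k = 2, so n − k + 1 = 12.
Given d = 8, check d ≤ 12: YES.
Slack = (n − k + 1) − d = 4.
The code is NOT MDS (slack = 4 > 0).
Description: the claimed parameters are [13, 2, 8]_5; such a code would be non-MDS.


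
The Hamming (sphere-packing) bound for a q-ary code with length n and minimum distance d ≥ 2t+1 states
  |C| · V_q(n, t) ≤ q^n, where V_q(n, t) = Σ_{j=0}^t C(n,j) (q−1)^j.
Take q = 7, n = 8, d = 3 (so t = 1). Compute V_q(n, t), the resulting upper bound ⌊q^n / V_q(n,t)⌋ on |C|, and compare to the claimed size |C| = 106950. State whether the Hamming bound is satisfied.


V_q(n, t) = 49, q^n = 5764801, Hamming bound = 117649, |C| = 106950 ≤ bound (satisfied).

Step 1: Compute V_q(n, t) = Σ_{j=0}^1 C(n, j) (q−1)^j.
  j = 0: C(8,0)·(6)^0 = 1·1 = 1.
  j = 1: C(8,1)·(6)^1 = 8·6 = 48.
  V_q(n, t) = 1 + 48 = 49.
Step 2: q^n = 7^8 = 5764801.
Step 3: Hamming bound ⌊q^n / V_q(n,t)⌋ = ⌊5764801/49⌋ = 117649.
Step 4: Compare |C| = 106950 to 117649: satisfied.
The claimed |C| lies below the Hamming bound.


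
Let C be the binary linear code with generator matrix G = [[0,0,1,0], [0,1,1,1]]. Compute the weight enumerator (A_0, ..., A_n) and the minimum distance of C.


Weight distribution: A_0 = 1, A_1 = 1, A_2 = 1, A_3 = 1. Minimum distance d = 1.

Enumerate all 2^2 = 4 messages m ∈ F_2^2.
For each, compute codeword c = mG in F_2^4, then tally its weight.
  m = 00 → c = 0000, weight = 0.
  m = 10 → c = 0010, weight = 1.
  m = 01 → c = 0111, weight = 3.
  m = 11 → c = 0101, weight = 2.
Tally weights:
  weight 0: 1 codewords.
  weight 1: 1 codewords.
  weight 2: 1 codewords.
  weight 3: 1 codewords.
Minimum distance d = smallest w > 0 with A_w > 0 = 1.
Sanity: Σ A_w = 4 = 2^2 = 4 ✓.


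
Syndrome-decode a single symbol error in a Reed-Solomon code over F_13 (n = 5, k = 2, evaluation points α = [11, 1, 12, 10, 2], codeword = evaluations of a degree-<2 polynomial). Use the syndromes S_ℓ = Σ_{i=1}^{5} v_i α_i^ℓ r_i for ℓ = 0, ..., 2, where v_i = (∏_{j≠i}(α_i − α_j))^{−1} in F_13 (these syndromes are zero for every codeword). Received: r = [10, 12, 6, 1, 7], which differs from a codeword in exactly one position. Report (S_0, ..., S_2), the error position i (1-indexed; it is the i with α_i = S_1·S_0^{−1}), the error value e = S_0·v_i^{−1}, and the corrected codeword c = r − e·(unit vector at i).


S = (7, 7, 7), error at position 2, error magnitude e = 1, c = [10, 11, 6, 1, 7].

Step 1: column multipliers v_i = (∏_{j≠i}(α_i − α_j))^{−1} mod 13.
  i = 1 (α = 11): (11−1)(11−12)(11−10)(11−2) = 10·(−1)·1·9 = −90 ≡ 1, so v_1 = 1^{−1} = 1 (mod 13).
  i = 2 (α = 1): (1−11)(1−12)(1−10)(1−2) = (−10)·(−11)·(−9)·(−1) = 990 ≡ 2, so v_2 = 2^{−1} = 7 (mod 13).
  i = 3 (α = 12): (12−11)(12−1)(12−10)(12−2) = 1·11·2·10 = 220 ≡ 12, so v_3 = 12^{−1} = 12 (mod 13).
  i = 4 (α = 10): (10−11)(10−1)(10−12)(10−2) = (−1)·9·(−2)·8 = 144 ≡ 1, so v_4 = 1^{−1} = 1 (mod 13).
  i = 5 (α = 2): (2−11)(2−1)(2−12)(2−10) = (−9)·1·(−10)·(−8) = −720 ≡ 8, so v_5 = 8^{−1} = 5 (mod 13).
  v = [1, 7, 12, 1, 5].
Step 2: syndromes of r = [10, 12, 6, 1, 7] (all sums mod 13).
  S_0 = Σ v_i r_i = 1·10 + 7·12 + 12·6 + 1·1 + 5·7 = 202 ≡ 7.
  S_1 = Σ v_i α_i r_i = 1·11·10 + 7·1·12 + 12·12·6 + 1·10·1 + 5·2·7 = 1138 ≡ 7.
  α_i^2 mod 13 = [4, 1, 1, 9, 4].
  S_2 = Σ v_i α_i^2 r_i = 1·4·10 + 7·1·12 + 12·1·6 + 1·9·1 + 5·4·7 = 345 ≡ 7.
  S = (7, 7, 7) ≠ 0, so r is not a codeword (an error is present).
Step 3: locate the error. For a single error e at position i, S_ℓ = v_i·e·α_i^ℓ, so α_err = S_1/S_0.
  S_0^{−1} = 7^{−1} = 2 (mod 13), so α_err = 7·2 = 14 ≡ 1 = α_2. Error position i = 2.
  Consistency check: S_2/S_1 = 7·2 = 14 ≡ 1 = α_err ✓ (single-error assumption holds).
Step 4: error magnitude e = S_0/v_2 = S_0·∏_{j≠2}(α_2 − α_j) = 7·2 = 14 ≡ 1 (mod 13).
Step 5: correct position 2: c_2 = r_2 − e = 12 − 1 ≡ 11 (mod 13). Hence c = [10, 11, 6, 1, 7].
  Check: interpolating c through the α_i gives m(x) = 2 + 9·x (degree < 2) with m(α_i) = c_i for every i, so c is indeed a codeword.


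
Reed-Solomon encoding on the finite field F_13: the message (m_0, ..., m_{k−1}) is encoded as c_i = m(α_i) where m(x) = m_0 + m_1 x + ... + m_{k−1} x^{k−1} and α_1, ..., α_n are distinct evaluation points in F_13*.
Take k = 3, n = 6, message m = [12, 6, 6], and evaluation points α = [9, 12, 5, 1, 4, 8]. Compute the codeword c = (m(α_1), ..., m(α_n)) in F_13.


c = [6, 12, 10, 11, 2, 2]

Message polynomial: m(x) = 12 + 6·x + 6·x^2 (mod 13).
For each evaluation point α_i, compute m(α_i) mod 13:
  α_1 = 9: Horner steps 6 → 8 → 6, so m(9) = 6.
  α_2 = 12: Horner steps 6 → 0 → 12, so m(12) = 12.
  α_3 = 5: Horner steps 6 → 10 → 10, so m(5) = 10.
  α_4 = 1: Horner steps 6 → 12 → 11, so m(1) = 11.
  α_5 = 4: Horner steps 6 → 4 → 2, so m(4) = 2.
  α_6 = 8: Horner steps 6 → 2 → 2, so m(8) = 2.
Codeword c = [6, 12, 10, 11, 2, 2] ∈ F_13^6.


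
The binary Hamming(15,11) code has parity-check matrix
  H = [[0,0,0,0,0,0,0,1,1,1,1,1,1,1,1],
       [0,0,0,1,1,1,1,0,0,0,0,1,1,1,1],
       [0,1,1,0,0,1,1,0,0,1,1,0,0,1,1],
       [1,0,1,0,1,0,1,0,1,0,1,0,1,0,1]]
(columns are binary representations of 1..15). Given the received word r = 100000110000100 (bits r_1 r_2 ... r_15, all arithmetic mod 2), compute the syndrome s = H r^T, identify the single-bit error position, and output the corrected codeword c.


s = (0, 0, 1, 1)^T, error position = 3, corrected codeword c = 101000110000100

Compute s = H r^T mod 2 one row at a time:
  s_1 = 1 + 0 + 0 + 0 + 0 + 1 + 0 + 0 = 2 ≡ 0 (mod 2).
  s_2 = 0 + 0 + 0 + 1 + 0 + 1 + 0 + 0 = 2 ≡ 0 (mod 2).
  s_3 = 0 + 0 + 0 + 1 + 0 + 0 + 0 + 0 = 1 ≡ 1 (mod 2).
  s_4 = 1 + 0 + 0 + 1 + 0 + 0 + 1 + 0 = 3 ≡ 1 (mod 2).
s = (0, 0, 1, 1)^T — this equals column 3 of H (binary 0011), so error is at position 3.
Correct: flip bit 3 of r = 100000110000100 to get c = 101000110000100.


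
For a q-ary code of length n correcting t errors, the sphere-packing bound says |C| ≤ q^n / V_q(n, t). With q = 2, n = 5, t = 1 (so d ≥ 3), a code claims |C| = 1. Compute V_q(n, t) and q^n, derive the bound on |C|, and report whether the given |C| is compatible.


V_q(n, t) = 6, q^n = 32, Hamming bound = 5, |C| = 1 ≤ bound (satisfied).

Step 1: Compute V_q(n, t) = Σ_{j=0}^1 C(n, j) (q−1)^j.
  j = 0: C(5,0)·(1)^0 = 1·1 = 1.
  j = 1: C(5,1)·(1)^1 = 5·1 = 5.
  V_q(n, t) = 1 + 5 = 6.
Step 2: q^n = 2^5 = 32.
Step 3: Hamming bound ⌊q^n / V_q(n,t)⌋ = ⌊32/6⌋ = 5.
Step 4: Compare |C| = 1 to 5: satisfied.
The claimed |C| lies below the Hamming bound.


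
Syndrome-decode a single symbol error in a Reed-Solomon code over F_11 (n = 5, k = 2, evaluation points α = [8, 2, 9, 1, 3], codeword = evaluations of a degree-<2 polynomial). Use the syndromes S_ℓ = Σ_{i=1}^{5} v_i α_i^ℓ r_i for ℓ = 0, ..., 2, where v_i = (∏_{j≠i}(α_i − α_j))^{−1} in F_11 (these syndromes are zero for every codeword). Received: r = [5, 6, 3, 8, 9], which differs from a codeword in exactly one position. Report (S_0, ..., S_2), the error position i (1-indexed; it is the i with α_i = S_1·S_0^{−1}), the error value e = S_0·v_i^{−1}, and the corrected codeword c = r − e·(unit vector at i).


S = (1, 3, 9), error at position 5, error magnitude e = 5, c = [5, 6, 3, 8, 4].

Step 1: column multipliers v_i = (∏_{j≠i}(α_i − α_j))^{−1} mod 11.
  i = 1 (α = 8): (8−2)(8−9)(8−1)(8−3) = 6·(−1)·7·5 = −210 ≡ 10, so v_1 = 10^{−1} = 10 (mod 11).
  i = 2 (α = 2): (2−8)(2−9)(2−1)(2−3) = (−6)·(−7)·1·(−1) = −42 ≡ 2, so v_2 = 2^{−1} = 6 (mod 11).
  i = 3 (α = 9): (9−8)(9−2)(9−1)(9−3) = 1·7·8·6 = 336 ≡ 6, so v_3 = 6^{−1} = 2 (mod 11).
  i = 4 (α = 1): (1−8)(1−2)(1−9)(1−3) = (−7)·(−1)·(−8)·(−2) = 112 ≡ 2, so v_4 = 2^{−1} = 6 (mod 11).
  i = 5 (α = 3): (3−8)(3−2)(3−9)(3−1) = (−5)·1·(−6)·2 = 60 ≡ 5, so v_5 = 5^{−1} = 9 (mod 11).
  v = [10, 6, 2, 6, 9].
Step 2: syndromes of r = [5, 6, 3, 8, 9] (all sums mod 11).
  S_0 = Σ v_i r_i = 10·5 + 6·6 + 2·3 + 6·8 + 9·9 = 221 ≡ 1.
  S_1 = Σ v_i α_i r_i = 10·8·5 + 6·2·6 + 2·9·3 + 6·1·8 + 9·3·9 = 817 ≡ 3.
  α_i^2 mod 11 = [9, 4, 4, 1, 9].
  S_2 = Σ v_i α_i^2 r_i = 10·9·5 + 6·4·6 + 2·4·3 + 6·1·8 + 9·9·9 = 1395 ≡ 9.
  S = (1, 3, 9) ≠ 0, so r is not a codeword (an error is present).
Step 3: locate the error. For a single error e at position i, S_ℓ = v_i·e·α_i^ℓ, so α_err = S_1/S_0.
  S_0^{−1} = 1^{−1} = 1 (mod 11), so α_err = 3·1 = 3 ≡ 3 = α_5. Error position i = 5.
  Consistency check: S_2/S_1 = 9·4 = 36 ≡ 3 = α_err ✓ (single-error assumption holds).
Step 4: error magnitude e = S_0/v_5 = S_0·∏_{j≠5}(α_5 − α_j) = 1·5 = 5 ≡ 5 (mod 11).
Step 5: correct position 5: c_5 = r_5 − e = 9 − 5 ≡ 4 (mod 11). Hence c = [5, 6, 3, 8, 4].
  Check: interpolating c through the α_i gives m(x) = 10 + 9·x (degree < 2) with m(α_i) = c_i for every i, so c is indeed a codeword.


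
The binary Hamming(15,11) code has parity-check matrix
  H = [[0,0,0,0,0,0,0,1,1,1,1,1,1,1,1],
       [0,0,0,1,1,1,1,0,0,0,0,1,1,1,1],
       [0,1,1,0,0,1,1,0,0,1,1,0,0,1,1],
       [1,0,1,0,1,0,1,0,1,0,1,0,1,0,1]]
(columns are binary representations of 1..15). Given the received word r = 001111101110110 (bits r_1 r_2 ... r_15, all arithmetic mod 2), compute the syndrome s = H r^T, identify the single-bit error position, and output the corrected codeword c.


s = (1, 0, 0, 0)^T, error position = 8, corrected codeword c = 001111111110110

Compute s = H r^T mod 2 one row at a time:
  s_1 = 0 + 1 + 1 + 1 + 0 + 1 + 1 + 0 = 5 ≡ 1 (mod 2).
  s_2 = 1 + 1 + 1 + 1 + 0 + 1 + 1 + 0 = 6 ≡ 0 (mod 2).
  s_3 = 0 + 1 + 1 + 1 + 1 + 1 + 1 + 0 = 6 ≡ 0 (mod 2).
  s_4 = 0 + 1 + 1 + 1 + 1 + 1 + 1 + 0 = 6 ≡ 0 (mod 2).
s = (1, 0, 0, 0)^T — this equals column 8 of H (binary 1000), so error is at position 8.
Correct: flip bit 8 of r = 001111101110110 to get c = 001111111110110.


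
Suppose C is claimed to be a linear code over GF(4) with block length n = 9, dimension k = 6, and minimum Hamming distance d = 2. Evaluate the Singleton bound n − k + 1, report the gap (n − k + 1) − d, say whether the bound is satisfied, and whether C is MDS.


Singleton RHS = n − k + 1 = 4, slack = 2, bound satisfied, not MDS.

Singleton bound: d ≤ n − k + 1.
Here n = 9, k = 6, so n − k + 1 = 4.
Given d = 2, check d ≤ 4: YES.
Slack = (n − k + 1) − d = 2.
The code is NOT MDS (slack = 2 > 0).
Description: the claimed parameters are [9, 6, 2]_4; such a code would be non-MDS.


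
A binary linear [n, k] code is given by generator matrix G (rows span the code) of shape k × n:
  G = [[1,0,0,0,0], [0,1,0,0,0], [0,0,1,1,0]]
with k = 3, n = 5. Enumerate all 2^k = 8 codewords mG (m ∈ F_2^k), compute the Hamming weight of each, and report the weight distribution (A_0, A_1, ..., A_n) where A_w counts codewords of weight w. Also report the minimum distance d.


Weight distribution: A_0 = 1, A_1 = 2, A_2 = 2, A_3 = 2, A_4 = 1. Minimum distance d = 1.

Enumerate all 2^3 = 8 messages m ∈ F_2^3.
For each, compute codeword c = mG in F_2^5, then tally its weight.
  m = 000 → c = 00000, weight = 0.
  m = 100 → c = 10000, weight = 1.
  m = 010 → c = 01000, weight = 1.
  m = 110 → c = 11000, weight = 2.
  m = 001 → c = 00110, weight = 2.
  m = 101 → c = 10110, weight = 3.
  m = 011 → c = 01110, weight = 3.
  m = 111 → c = 11110, weight = 4.
Tally weights:
  weight 0: 1 codewords.
  weight 1: 2 codewords.
  weight 2: 2 codewords.
  weight 3: 2 codewords.
  weight 4: 1 codewords.
Minimum distance d = smallest w > 0 with A_w > 0 = 1.
Sanity: Σ A_w = 8 = 2^3 = 8 ✓.


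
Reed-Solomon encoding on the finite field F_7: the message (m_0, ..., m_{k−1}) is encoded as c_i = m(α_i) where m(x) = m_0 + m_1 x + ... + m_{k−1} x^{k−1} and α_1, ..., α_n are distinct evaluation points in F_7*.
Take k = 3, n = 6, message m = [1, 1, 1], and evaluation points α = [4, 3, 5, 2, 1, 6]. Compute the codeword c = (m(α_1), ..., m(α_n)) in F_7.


c = [0, 6, 3, 0, 3, 1]

Message polynomial: m(x) = 1 + 1·x + 1·x^2 (mod 7).
For each evaluation point α_i, compute m(α_i) mod 7:
  α_1 = 4: Horner steps 1 → 5 → 0, so m(4) = 0.
  α_2 = 3: Horner steps 1 → 4 → 6, so m(3) = 6.
  α_3 = 5: Horner steps 1 → 6 → 3, so m(5) = 3.
  α_4 = 2: Horner steps 1 → 3 → 0, so m(2) = 0.
  α_5 = 1: Horner steps 1 → 2 → 3, so m(1) = 3.
  α_6 = 6: Horner steps 1 → 0 → 1, so m(6) = 1.
Codeword c = [0, 6, 3, 0, 3, 1] ∈ F_7^6.


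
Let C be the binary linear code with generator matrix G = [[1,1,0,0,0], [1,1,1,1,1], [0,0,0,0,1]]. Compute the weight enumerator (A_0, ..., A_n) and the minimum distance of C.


Weight distribution: A_0 = 1, A_1 = 1, A_2 = 2, A_3 = 2, A_4 = 1, A_5 = 1. Minimum distance d = 1.

Enumerate all 2^3 = 8 messages m ∈ F_2^3.
For each, compute codeword c = mG in F_2^5, then tally its weight.
  m = 000 → c = 00000, weight = 0.
  m = 100 → c = 11000, weight = 2.
  m = 010 → c = 11111, weight = 5.
  m = 110 → c = 00111, weight = 3.
  m = 001 → c = 00001, weight = 1.
  m = 101 → c = 11001, weight = 3.
  m = 011 → c = 11110, weight = 4.
  m = 111 → c = 00110, weight = 2.
Tally weights:
  weight 0: 1 codewords.
  weight 1: 1 codewords.
  weight 2: 2 codewords.
  weight 3: 2 codewords.
  weight 4: 1 codewords.
  weight 5: 1 codewords.
Minimum distance d = smallest w > 0 with A_w > 0 = 1.
Sanity: Σ A_w = 8 = 2^3 = 8 ✓.


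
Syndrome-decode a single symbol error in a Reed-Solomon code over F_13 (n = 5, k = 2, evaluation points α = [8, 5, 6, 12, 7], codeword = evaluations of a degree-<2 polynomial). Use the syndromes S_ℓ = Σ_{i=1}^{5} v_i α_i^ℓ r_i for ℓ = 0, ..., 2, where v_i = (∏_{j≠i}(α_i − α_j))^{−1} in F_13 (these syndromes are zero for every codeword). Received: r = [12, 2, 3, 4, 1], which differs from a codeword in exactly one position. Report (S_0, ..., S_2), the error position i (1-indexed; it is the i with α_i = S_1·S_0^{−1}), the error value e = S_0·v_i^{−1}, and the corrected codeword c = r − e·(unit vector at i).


S = (12, 8, 1), error at position 2, error magnitude e = 10, c = [12, 5, 3, 4, 1].

Step 1: column multipliers v_i = (∏_{j≠i}(α_i − α_j))^{−1} mod 13.
  i = 1 (α = 8): (8−5)(8−6)(8−12)(8−7) = 3·2·(−4)·1 = −24 ≡ 2, so v_1 = 2^{−1} = 7 (mod 13).
  i = 2 (α = 5): (5−8)(5−6)(5−12)(5−7) = (−3)·(−1)·(−7)·(−2) = 42 ≡ 3, so v_2 = 3^{−1} = 9 (mod 13).
  i = 3 (α = 6): (6−8)(6−5)(6−12)(6−7) = (−2)·1·(−6)·(−1) = −12 ≡ 1, so v_3 = 1^{−1} = 1 (mod 13).
  i = 4 (α = 12): (12−8)(12−5)(12−6)(12−7) = 4·7·6·5 = 840 ≡ 8, so v_4 = 8^{−1} = 5 (mod 13).
  i = 5 (α = 7): (7−8)(7−5)(7−6)(7−12) = (−1)·2·1·(−5) = 10 ≡ 10, so v_5 = 10^{−1} = 4 (mod 13).
  v = [7, 9, 1, 5, 4].
Step 2: syndromes of r = [12, 2, 3, 4, 1] (all sums mod 13).
  S_0 = Σ v_i r_i = 7·12 + 9·2 + 1·3 + 5·4 + 4·1 = 129 ≡ 12.
  S_1 = Σ v_i α_i r_i = 7·8·12 + 9·5·2 + 1·6·3 + 5·12·4 + 4·7·1 = 1048 ≡ 8.
  α_i^2 mod 13 = [12, 12, 10, 1, 10].
  S_2 = Σ v_i α_i^2 r_i = 7·12·12 + 9·12·2 + 1·10·3 + 5·1·4 + 4·10·1 = 1314 ≡ 1.
  S = (12, 8, 1) ≠ 0, so r is not a codeword (an error is present).
Step 3: locate the error. For a single error e at position i, S_ℓ = v_i·e·α_i^ℓ, so α_err = S_1/S_0.
  S_0^{−1} = 12^{−1} = 12 (mod 13), so α_err = 8·12 = 96 ≡ 5 = α_2. Error position i = 2.
  Consistency check: S_2/S_1 = 1·5 = 5 ≡ 5 = α_err ✓ (single-error assumption holds).
Step 4: error magnitude e = S_0/v_2 = S_0·∏_{j≠2}(α_2 − α_j) = 12·3 = 36 ≡ 10 (mod 13).
Step 5: correct position 2: c_2 = r_2 − e = 2 − 10 ≡ 5 (mod 13). Hence c = [12, 5, 3, 4, 1].
  Check: interpolating c through the α_i gives m(x) = 2 + 11·x (degree < 2) with m(α_i) = c_i for every i, so c is indeed a codeword.


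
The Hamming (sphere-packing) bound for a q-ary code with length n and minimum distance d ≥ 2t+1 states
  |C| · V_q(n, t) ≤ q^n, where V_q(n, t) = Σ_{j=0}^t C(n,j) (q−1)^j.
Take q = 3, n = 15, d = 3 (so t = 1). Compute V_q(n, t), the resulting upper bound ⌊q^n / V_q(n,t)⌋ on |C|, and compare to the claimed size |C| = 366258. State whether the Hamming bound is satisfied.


V_q(n, t) = 31, q^n = 14348907, Hamming bound = 462867, |C| = 366258 ≤ bound (satisfied).

Step 1: Compute V_q(n, t) = Σ_{j=0}^1 C(n, j) (q−1)^j.
  j = 0: C(15,0)·(2)^0 = 1·1 = 1.
  j = 1: C(15,1)·(2)^1 = 15·2 = 30.
  V_q(n, t) = 1 + 30 = 31.
Step 2: q^n = 3^15 = 14348907.
Step 3: Hamming bound ⌊q^n / V_q(n,t)⌋ = ⌊14348907/31⌋ = 462867.
Step 4: Compare |C| = 366258 to 462867: satisfied.
The claimed |C| lies below the Hamming bound.


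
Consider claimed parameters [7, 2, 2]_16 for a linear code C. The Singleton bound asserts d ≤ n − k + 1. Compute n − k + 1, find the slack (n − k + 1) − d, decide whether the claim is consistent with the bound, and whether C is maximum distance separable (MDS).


Singleton RHS = n − k + 1 = 6, slack = 4, bound satisfied, not MDS.

Singleton bound: d ≤ n − k + 1.
Here n = 7, k = 2, so n − k + 1 = 6.
Given d = 2, check d ≤ 6: YES.
Slack = (n − k + 1) − d = 4.
The code is NOT MDS (slack = 4 > 0).
Description: the claimed parameters are [7, 2, 2]_16; such a code would be non-MDS.


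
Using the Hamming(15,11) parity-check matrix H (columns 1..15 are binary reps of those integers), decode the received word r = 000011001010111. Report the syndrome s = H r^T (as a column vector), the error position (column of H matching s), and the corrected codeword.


s = (1, 1, 0, 1)^T, error position = 13, corrected codeword c = 000011001010011

Compute s = H r^T mod 2 one row at a time:
  s_1 = 0 + 1 + 0 + 1 + 0 + 1 + 1 + 1 = 5 ≡ 1 (mod 2).
  s_2 = 0 + 1 + 1 + 0 + 0 + 1 + 1 + 1 = 5 ≡ 1 (mod 2).
  s_3 = 0 + 0 + 1 + 0 + 0 + 1 + 1 + 1 = 4 ≡ 0 (mod 2).
  s_4 = 0 + 0 + 1 + 0 + 1 + 1 + 1 + 1 = 5 ≡ 1 (mod 2).
s = (1, 1, 0, 1)^T — this equals column 13 of H (binary 1101), so error is at position 13.
Correct: flip bit 13 of r = 000011001010111 to get c = 000011001010011.


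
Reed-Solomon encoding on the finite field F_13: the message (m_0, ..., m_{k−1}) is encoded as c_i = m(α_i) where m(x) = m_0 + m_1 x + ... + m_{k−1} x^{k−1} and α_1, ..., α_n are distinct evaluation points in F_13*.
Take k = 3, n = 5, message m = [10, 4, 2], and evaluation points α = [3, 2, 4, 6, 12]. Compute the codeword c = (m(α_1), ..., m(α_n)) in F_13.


c = [1, 0, 6, 2, 8]

Message polynomial: m(x) = 10 + 4·x + 2·x^2 (mod 13).
For each evaluation point α_i, compute m(α_i) mod 13:
  α_1 = 3: Horner steps 2 → 10 → 1, so m(3) = 1.
  α_2 = 2: Horner steps 2 → 8 → 0, so m(2) = 0.
  α_3 = 4: Horner steps 2 → 12 → 6, so m(4) = 6.
  α_4 = 6: Horner steps 2 → 3 → 2, so m(6) = 2.
  α_5 = 12: Horner steps 2 → 2 → 8, so m(12) = 8.
Codeword c = [1, 0, 6, 2, 8] ∈ F_13^5.


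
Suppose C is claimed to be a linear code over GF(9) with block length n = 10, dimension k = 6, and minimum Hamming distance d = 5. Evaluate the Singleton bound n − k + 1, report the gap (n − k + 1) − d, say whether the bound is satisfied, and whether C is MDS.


Singleton RHS = n − k + 1 = 5, slack = 0, bound satisfied, MDS.

Singleton bound: d ≤ n − k + 1.
Here n = 10, k = 6, so n − k + 1 = 5.
Given d = 5, check d ≤ 5: YES.
Slack = (n − k + 1) − d = 0.
The code is MDS (slack = 0).
Description: the claimed parameters are [10, 6, 5]_9; such a code would be MDS (meets Singleton bound).


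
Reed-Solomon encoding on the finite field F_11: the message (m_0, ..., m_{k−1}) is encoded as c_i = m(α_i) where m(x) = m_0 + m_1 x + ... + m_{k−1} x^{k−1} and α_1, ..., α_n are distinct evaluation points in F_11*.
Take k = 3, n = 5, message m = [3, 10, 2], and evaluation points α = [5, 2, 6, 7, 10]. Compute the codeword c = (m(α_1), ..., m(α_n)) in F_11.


c = [4, 9, 3, 6, 6]

Message polynomial: m(x) = 3 + 10·x + 2·x^2 (mod 11).
For each evaluation point α_i, compute m(α_i) mod 11:
  α_1 = 5: Horner steps 2 → 9 → 4, so m(5) = 4.
  α_2 = 2: Horner steps 2 → 3 → 9, so m(2) = 9.
  α_3 = 6: Horner steps 2 → 0 → 3, so m(6) = 3.
  α_4 = 7: Horner steps 2 → 2 → 6, so m(7) = 6.
  α_5 = 10: Horner steps 2 → 8 → 6, so m(10) = 6.
Codeword c = [4, 9, 3, 6, 6] ∈ F_11^5.


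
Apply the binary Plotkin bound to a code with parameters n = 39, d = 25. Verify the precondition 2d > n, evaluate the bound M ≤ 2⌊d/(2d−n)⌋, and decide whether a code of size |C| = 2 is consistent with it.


Plotkin bound M ≤ 4; given |C| = 2 ≤ bound (satisfied).

Check applicability: 2d = 50, n = 39.
2d − n = 11 > 0, so Plotkin applies.
Compute d/(2d−n) = 25/11 ≈ 2.2727.
⌊d/(2d−n)⌋ = 2.
Plotkin bound: M ≤ 2·2 = 4.
Given |C| = 2, check: satisfied.
This |C| is below the Plotkin bound.


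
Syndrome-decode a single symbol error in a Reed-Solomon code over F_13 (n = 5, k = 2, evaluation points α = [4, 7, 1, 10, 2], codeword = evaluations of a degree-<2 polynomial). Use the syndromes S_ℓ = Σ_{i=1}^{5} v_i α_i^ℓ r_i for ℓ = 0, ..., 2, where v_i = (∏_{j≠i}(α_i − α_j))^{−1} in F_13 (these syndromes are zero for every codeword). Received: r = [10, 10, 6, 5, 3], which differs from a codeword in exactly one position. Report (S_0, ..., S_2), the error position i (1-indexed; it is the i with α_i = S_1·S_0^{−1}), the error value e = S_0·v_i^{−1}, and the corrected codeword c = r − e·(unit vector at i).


S = (3, 8, 4), error at position 2, error magnitude e = 9, c = [10, 1, 6, 5, 3].

Step 1: column multipliers v_i = (∏_{j≠i}(α_i − α_j))^{−1} mod 13.
  i = 1 (α = 4): (4−7)(4−1)(4−10)(4−2) = (−3)·3·(−6)·2 = 108 ≡ 4, so v_1 = 4^{−1} = 10 (mod 13).
  i = 2 (α = 7): (7−4)(7−1)(7−10)(7−2) = 3·6·(−3)·5 = −270 ≡ 3, so v_2 = 3^{−1} = 9 (mod 13).
  i = 3 (α = 1): (1−4)(1−7)(1−10)(1−2) = (−3)·(−6)·(−9)·(−1) = 162 ≡ 6, so v_3 = 6^{−1} = 11 (mod 13).
  i = 4 (α = 10): (10−4)(10−7)(10−1)(10−2) = 6·3·9·8 = 1296 ≡ 9, so v_4 = 9^{−1} = 3 (mod 13).
  i = 5 (α = 2): (2−4)(2−7)(2−1)(2−10) = (−2)·(−5)·1·(−8) = −80 ≡ 11, so v_5 = 11^{−1} = 6 (mod 13).
  v = [10, 9, 11, 3, 6].
Step 2: syndromes of r = [10, 10, 6, 5, 3] (all sums mod 13).
  S_0 = Σ v_i r_i = 10·10 + 9·10 + 11·6 + 3·5 + 6·3 = 289 ≡ 3.
  S_1 = Σ v_i α_i r_i = 10·4·10 + 9·7·10 + 11·1·6 + 3·10·5 + 6·2·3 = 1282 ≡ 8.
  α_i^2 mod 13 = [3, 10, 1, 9, 4].
  S_2 = Σ v_i α_i^2 r_i = 10·3·10 + 9·10·10 + 11·1·6 + 3·9·5 + 6·4·3 = 1473 ≡ 4.
  S = (3, 8, 4) ≠ 0, so r is not a codeword (an error is present).
Step 3: locate the error. For a single error e at position i, S_ℓ = v_i·e·α_i^ℓ, so α_err = S_1/S_0.
  S_0^{−1} = 3^{−1} = 9 (mod 13), so α_err = 8·9 = 72 ≡ 7 = α_2. Error position i = 2.
  Consistency check: S_2/S_1 = 4·5 = 20 ≡ 7 = α_err ✓ (single-error assumption holds).
Step 4: error magnitude e = S_0/v_2 = S_0·∏_{j≠2}(α_2 − α_j) = 3·3 = 9 ≡ 9 (mod 13).
Step 5: correct position 2: c_2 = r_2 − e = 10 − 9 ≡ 1 (mod 13). Hence c = [10, 1, 6, 5, 3].
  Check: interpolating c through the α_i gives m(x) = 9 + 10·x (degree < 2) with m(α_i) = c_i for every i, so c is indeed a codeword.


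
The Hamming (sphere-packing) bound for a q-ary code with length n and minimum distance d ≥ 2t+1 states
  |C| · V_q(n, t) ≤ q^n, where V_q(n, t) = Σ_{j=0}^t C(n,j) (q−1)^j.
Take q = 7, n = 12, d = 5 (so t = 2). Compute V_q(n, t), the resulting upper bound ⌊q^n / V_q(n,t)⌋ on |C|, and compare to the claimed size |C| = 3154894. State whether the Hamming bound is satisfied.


V_q(n, t) = 2449, q^n = 13841287201, Hamming bound = 5651811, |C| = 3154894 ≤ bound (satisfied).

Step 1: Compute V_q(n, t) = Σ_{j=0}^2 C(n, j) (q−1)^j.
  j = 0: C(12,0)·(6)^0 = 1·1 = 1.
  j = 1: C(12,1)·(6)^1 = 12·6 = 72.
  j = 2: C(12,2)·(6)^2 = 66·36 = 2376.
  V_q(n, t) = 1 + 72 + 2376 = 2449.
Step 2: q^n = 7^12 = 13841287201.
Step 3: Hamming bound ⌊q^n / V_q(n,t)⌋ = ⌊13841287201/2449⌋ = 5651811.
Step 4: Compare |C| = 3154894 to 5651811: satisfied.
The claimed |C| lies below the Hamming bound.


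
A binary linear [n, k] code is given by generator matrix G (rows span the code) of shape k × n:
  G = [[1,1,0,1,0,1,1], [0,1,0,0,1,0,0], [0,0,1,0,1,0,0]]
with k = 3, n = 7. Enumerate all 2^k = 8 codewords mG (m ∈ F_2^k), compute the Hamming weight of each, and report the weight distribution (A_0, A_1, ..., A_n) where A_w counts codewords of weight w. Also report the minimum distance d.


Weight distribution: A_0 = 1, A_2 = 3, A_5 = 3, A_7 = 1. Minimum distance d = 2.

Enumerate all 2^3 = 8 messages m ∈ F_2^3.
For each, compute codeword c = mG in F_2^7, then tally its weight.
  m = 000 → c = 0000000, weight = 0.
  m = 100 → c = 1101011, weight = 5.
  m = 010 → c = 0100100, weight = 2.
  m = 110 → c = 1001111, weight = 5.
  m = 001 → c = 0010100, weight = 2.
  m = 101 → c = 1111111, weight = 7.
  m = 011 → c = 0110000, weight = 2.
  m = 111 → c = 1011011, weight = 5.
Tally weights:
  weight 0: 1 codewords.
  weight 2: 3 codewords.
  weight 5: 3 codewords.
  weight 7: 1 codewords.
Minimum distance d = smallest w > 0 with A_w > 0 = 2.
Sanity: Σ A_w = 8 = 2^3 = 8 ✓.


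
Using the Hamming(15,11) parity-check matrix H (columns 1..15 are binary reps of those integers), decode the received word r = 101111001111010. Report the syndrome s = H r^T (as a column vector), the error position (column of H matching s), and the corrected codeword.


s = (1, 1, 1, 1)^T, error position = 15, corrected codeword c = 101111001111011

Compute s = H r^T mod 2 one row at a time:
  s_1 = 0 + 1 + 1 + 1 + 1 + 0 + 1 + 0 = 5 ≡ 1 (mod 2).
  s_2 = 1 + 1 + 1 + 0 + 1 + 0 + 1 + 0 = 5 ≡ 1 (mod 2).
  s_3 = 0 + 1 + 1 + 0 + 1 + 1 + 1 + 0 = 5 ≡ 1 (mod 2).
  s_4 = 1 + 1 + 1 + 0 + 1 + 1 + 0 + 0 = 5 ≡ 1 (mod 2).
s = (1, 1, 1, 1)^T — this equals column 15 of H (binary 1111), so error is at position 15.
Correct: flip bit 15 of r = 101111001111010 to get c = 101111001111011.


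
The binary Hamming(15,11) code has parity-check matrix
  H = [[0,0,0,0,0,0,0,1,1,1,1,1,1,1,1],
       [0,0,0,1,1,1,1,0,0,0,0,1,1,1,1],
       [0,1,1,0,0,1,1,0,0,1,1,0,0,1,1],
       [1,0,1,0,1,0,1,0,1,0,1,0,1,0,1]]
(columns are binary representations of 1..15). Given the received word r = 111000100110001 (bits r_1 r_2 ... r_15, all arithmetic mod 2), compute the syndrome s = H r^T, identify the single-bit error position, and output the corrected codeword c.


s = (1, 0, 0, 1)^T, error position = 9, corrected codeword c = 111000101110001

Compute s = H r^T mod 2 one row at a time:
  s_1 = 0 + 0 + 1 + 1 + 0 + 0 + 0 + 1 = 3 ≡ 1 (mod 2).
  s_2 = 0 + 0 + 0 + 1 + 0 + 0 + 0 + 1 = 2 ≡ 0 (mod 2).
  s_3 = 1 + 1 + 0 + 1 + 1 + 1 + 0 + 1 = 6 ≡ 0 (mod 2).
  s_4 = 1 + 1 + 0 + 1 + 0 + 1 + 0 + 1 = 5 ≡ 1 (mod 2).
s = (1, 0, 0, 1)^T — this equals column 9 of H (binary 1001), so error is at position 9.
Correct: flip bit 9 of r = 111000100110001 to get c = 111000101110001.


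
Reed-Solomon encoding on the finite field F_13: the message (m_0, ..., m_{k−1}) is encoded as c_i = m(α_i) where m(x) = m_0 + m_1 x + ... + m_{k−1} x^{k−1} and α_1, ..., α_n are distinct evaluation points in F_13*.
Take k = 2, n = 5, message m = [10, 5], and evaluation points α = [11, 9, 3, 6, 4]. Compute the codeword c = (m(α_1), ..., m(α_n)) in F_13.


c = [0, 3, 12, 1, 4]

Message polynomial: m(x) = 10 + 5·x (mod 13).
For each evaluation point α_i, compute m(α_i) mod 13:
  α_1 = 11: Horner steps 5 → 0, so m(11) = 0.
  α_2 = 9: Horner steps 5 → 3, so m(9) = 3.
  α_3 = 3: Horner steps 5 → 12, so m(3) = 12.
  α_4 = 6: Horner steps 5 → 1, so m(6) = 1.
  α_5 = 4: Horner steps 5 → 4, so m(4) = 4.
Codeword c = [0, 3, 12, 1, 4] ∈ F_13^5.


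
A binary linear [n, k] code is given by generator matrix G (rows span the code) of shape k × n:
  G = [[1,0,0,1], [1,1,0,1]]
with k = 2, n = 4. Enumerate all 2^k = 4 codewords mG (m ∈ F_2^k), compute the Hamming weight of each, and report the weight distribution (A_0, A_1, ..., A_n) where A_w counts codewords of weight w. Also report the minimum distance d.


Weight distribution: A_0 = 1, A_1 = 1, A_2 = 1, A_3 = 1. Minimum distance d = 1.

Enumerate all 2^2 = 4 messages m ∈ F_2^2.
For each, compute codeword c = mG in F_2^4, then tally its weight.
  m = 00 → c = 0000, weight = 0.
  m = 10 → c = 1001, weight = 2.
  m = 01 → c = 1101, weight = 3.
  m = 11 → c = 0100, weight = 1.
Tally weights:
  weight 0: 1 codewords.
  weight 1: 1 codewords.
  weight 2: 1 codewords.
  weight 3: 1 codewords.
Minimum distance d = smallest w > 0 with A_w > 0 = 1.
Sanity: Σ A_w = 4 = 2^2 = 4 ✓.


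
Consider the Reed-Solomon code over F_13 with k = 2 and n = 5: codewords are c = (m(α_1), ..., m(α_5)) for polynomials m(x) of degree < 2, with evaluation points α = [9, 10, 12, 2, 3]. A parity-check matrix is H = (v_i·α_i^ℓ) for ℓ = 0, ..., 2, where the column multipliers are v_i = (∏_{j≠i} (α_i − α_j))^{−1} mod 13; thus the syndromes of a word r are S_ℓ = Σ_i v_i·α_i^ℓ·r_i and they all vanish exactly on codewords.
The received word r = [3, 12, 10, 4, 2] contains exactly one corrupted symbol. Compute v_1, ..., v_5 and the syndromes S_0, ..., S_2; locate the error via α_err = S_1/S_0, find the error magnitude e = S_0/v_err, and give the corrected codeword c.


S = (10, 9, 12), error at position 2, error magnitude e = 11, c = [3, 1, 10, 4, 2].

Step 1: column multipliers v_i = (∏_{j≠i}(α_i − α_j))^{−1} mod 13.
  i = 1 (α = 9): (9−10)(9−12)(9−2)(9−3) = (−1)·(−3)·7·6 = 126 ≡ 9, so v_1 = 9^{−1} = 3 (mod 13).
  i = 2 (α = 10): (10−9)(10−12)(10−2)(10−3) = 1·(−2)·8·7 = −112 ≡ 5, so v_2 = 5^{−1} = 8 (mod 13).
  i = 3 (α = 12): (12−9)(12−10)(12−2)(12−3) = 3·2·10·9 = 540 ≡ 7, so v_3 = 7^{−1} = 2 (mod 13).
  i = 4 (α = 2): (2−9)(2−10)(2−12)(2−3) = (−7)·(−8)·(−10)·(−1) = 560 ≡ 1, so v_4 = 1^{−1} = 1 (mod 13).
  i = 5 (α = 3): (3−9)(3−10)(3−12)(3−2) = (−6)·(−7)·(−9)·1 = −378 ≡ 12, so v_5 = 12^{−1} = 12 (mod 13).
  v = [3, 8, 2, 1, 12].
Step 2: syndromes of r = [3, 12, 10, 4, 2] (all sums mod 13).
  S_0 = Σ v_i r_i = 3·3 + 8·12 + 2·10 + 1·4 + 12·2 = 153 ≡ 10.
  S_1 = Σ v_i α_i r_i = 3·9·3 + 8·10·12 + 2·12·10 + 1·2·4 + 12·3·2 = 1361 ≡ 9.
  α_i^2 mod 13 = [3, 9, 1, 4, 9].
  S_2 = Σ v_i α_i^2 r_i = 3·3·3 + 8·9·12 + 2·1·10 + 1·4·4 + 12·9·2 = 1143 ≡ 12.
  S = (10, 9, 12) ≠ 0, so r is not a codeword (an error is present).
Step 3: locate the error. For a single error e at position i, S_ℓ = v_i·e·α_i^ℓ, so α_err = S_1/S_0.
  S_0^{−1} = 10^{−1} = 4 (mod 13), so α_err = 9·4 = 36 ≡ 10 = α_2. Error position i = 2.
  Consistency check: S_2/S_1 = 12·3 = 36 ≡ 10 = α_err ✓ (single-error assumption holds).
Step 4: error magnitude e = S_0/v_2 = S_0·∏_{j≠2}(α_2 − α_j) = 10·5 = 50 ≡ 11 (mod 13).
Step 5: correct position 2: c_2 = r_2 − e = 12 − 11 ≡ 1 (mod 13). Hence c = [3, 1, 10, 4, 2].
  Check: interpolating c through the α_i gives m(x) = 8 + 11·x (degree < 2) with m(α_i) = c_i for every i, so c is indeed a codeword.


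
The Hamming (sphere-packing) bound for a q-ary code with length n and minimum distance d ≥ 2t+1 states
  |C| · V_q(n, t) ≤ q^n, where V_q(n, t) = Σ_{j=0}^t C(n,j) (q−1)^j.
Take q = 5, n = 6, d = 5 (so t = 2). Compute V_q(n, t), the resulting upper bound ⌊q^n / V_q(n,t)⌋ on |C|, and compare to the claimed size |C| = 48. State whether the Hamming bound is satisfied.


V_q(n, t) = 265, q^n = 15625, Hamming bound = 58, |C| = 48 ≤ bound (satisfied).

Step 1: Compute V_q(n, t) = Σ_{j=0}^2 C(n, j) (q−1)^j.
  j = 0: C(6,0)·(4)^0 = 1·1 = 1.
  j = 1: C(6,1)·(4)^1 = 6·4 = 24.
  j = 2: C(6,2)·(4)^2 = 15·16 = 240.
  V_q(n, t) = 1 + 24 + 240 = 265.
Step 2: q^n = 5^6 = 15625.
Step 3: Hamming bound ⌊q^n / V_q(n,t)⌋ = ⌊15625/265⌋ = 58.
Step 4: Compare |C| = 48 to 58: satisfied.
The claimed |C| lies below the Hamming bound.


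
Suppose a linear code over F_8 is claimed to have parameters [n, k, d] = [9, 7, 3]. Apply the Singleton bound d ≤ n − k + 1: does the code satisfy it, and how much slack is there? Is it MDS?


Singleton RHS = n − k + 1 = 3, slack = 0, bound satisfied, MDS.

Singleton bound: d ≤ n − k + 1.
Here n = 9, k = 7, so n − k + 1 = 3.
Given d = 3, check d ≤ 3: YES.
Slack = (n − k + 1) − d = 0.
The code is MDS (slack = 0).
Description: the claimed parameters are [9, 7, 3]_8; such a code would be MDS (meets Singleton bound).


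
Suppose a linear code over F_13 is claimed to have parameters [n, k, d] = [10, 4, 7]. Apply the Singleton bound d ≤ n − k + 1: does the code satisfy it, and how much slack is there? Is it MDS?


Singleton RHS = n − k + 1 = 7, slack = 0, bound satisfied, MDS.

Singleton bound: d ≤ n − k + 1.
Here n = 10, k = 4, so n − k + 1 = 7.
Given d = 7, check d ≤ 7: YES.
Slack = (n − k + 1) − d = 0.
The code is MDS (slack = 0).
Description: the claimed parameters are [10, 4, 7]_13; such a code would be MDS (meets Singleton bound).


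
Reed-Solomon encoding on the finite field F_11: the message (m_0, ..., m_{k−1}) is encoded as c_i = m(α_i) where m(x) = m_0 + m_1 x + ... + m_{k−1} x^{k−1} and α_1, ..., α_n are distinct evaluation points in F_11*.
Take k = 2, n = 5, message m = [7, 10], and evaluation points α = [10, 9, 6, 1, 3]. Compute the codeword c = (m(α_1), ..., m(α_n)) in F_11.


c = [8, 9, 1, 6, 4]

Message polynomial: m(x) = 7 + 10·x (mod 11).
For each evaluation point α_i, compute m(α_i) mod 11:
  α_1 = 10: Horner steps 10 → 8, so m(10) = 8.
  α_2 = 9: Horner steps 10 → 9, so m(9) = 9.
  α_3 = 6: Horner steps 10 → 1, so m(6) = 1.
  α_4 = 1: Horner steps 10 → 6, so m(1) = 6.
  α_5 = 3: Horner steps 10 → 4, so m(3) = 4.
Codeword c = [8, 9, 1, 6, 4] ∈ F_11^5.


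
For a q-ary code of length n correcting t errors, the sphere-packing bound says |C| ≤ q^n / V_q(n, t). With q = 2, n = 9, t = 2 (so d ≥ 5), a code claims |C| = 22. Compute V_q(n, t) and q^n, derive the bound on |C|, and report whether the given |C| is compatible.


V_q(n, t) = 46, q^n = 512, Hamming bound = 11, |C| = 22 > bound (violated).

Step 1: Compute V_q(n, t) = Σ_{j=0}^2 C(n, j) (q−1)^j.
  j = 0: C(9,0)·(1)^0 = 1·1 = 1.
  j = 1: C(9,1)·(1)^1 = 9·1 = 9.
  j = 2: C(9,2)·(1)^2 = 36·1 = 36.
  V_q(n, t) = 1 + 9 + 36 = 46.
Step 2: q^n = 2^9 = 512.
Step 3: Hamming bound ⌊q^n / V_q(n,t)⌋ = ⌊512/46⌋ = 11.
Step 4: Compare |C| = 22 to 11: violated.
The claimed |C| lies above the Hamming bound, so no 2-ary code of length 9 with d ≥ 5 can have 22 codewords.


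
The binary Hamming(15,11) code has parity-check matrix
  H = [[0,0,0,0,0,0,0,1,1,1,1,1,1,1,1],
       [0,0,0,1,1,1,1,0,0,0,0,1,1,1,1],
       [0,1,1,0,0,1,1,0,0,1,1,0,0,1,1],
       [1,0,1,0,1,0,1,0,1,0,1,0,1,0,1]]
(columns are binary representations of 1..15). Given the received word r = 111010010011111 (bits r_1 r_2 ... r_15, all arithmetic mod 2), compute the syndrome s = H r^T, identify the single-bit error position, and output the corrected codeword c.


s = (0, 1, 1, 0)^T, error position = 6, corrected codeword c = 111011010011111

Compute s = H r^T mod 2 one row at a time:
  s_1 = 1 + 0 + 0 + 1 + 1 + 1 + 1 + 1 = 6 ≡ 0 (mod 2).
  s_2 = 0 + 1 + 0 + 0 + 1 + 1 + 1 + 1 = 5 ≡ 1 (mod 2).
  s_3 = 1 + 1 + 0 + 0 + 0 + 1 + 1 + 1 = 5 ≡ 1 (mod 2).
  s_4 = 1 + 1 + 1 + 0 + 0 + 1 + 1 + 1 = 6 ≡ 0 (mod 2).
s = (0, 1, 1, 0)^T — this equals column 6 of H (binary 0110), so error is at position 6.
Correct: flip bit 6 of r = 111010010011111 to get c = 111011010011111.


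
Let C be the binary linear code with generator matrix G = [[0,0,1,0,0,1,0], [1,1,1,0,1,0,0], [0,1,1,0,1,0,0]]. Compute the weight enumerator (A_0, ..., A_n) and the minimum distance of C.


Weight distribution: A_0 = 1, A_1 = 1, A_2 = 1, A_3 = 3, A_4 = 2. Minimum distance d = 1.

Enumerate all 2^3 = 8 messages m ∈ F_2^3.
For each, compute codeword c = mG in F_2^7, then tally its weight.
  m = 000 → c = 0000000, weight = 0.
  m = 100 → c = 0010010, weight = 2.
  m = 010 → c = 1110100, weight = 4.
  m = 110 → c = 1100110, weight = 4.
  m = 001 → c = 0110100, weight = 3.
  m = 101 → c = 0100110, weight = 3.
  m = 011 → c = 1000000, weight = 1.
  m = 111 → c = 1010010, weight = 3.
Tally weights:
  weight 0: 1 codewords.
  weight 1: 1 codewords.
  weight 2: 1 codewords.
  weight 3: 3 codewords.
  weight 4: 2 codewords.
Minimum distance d = smallest w > 0 with A_w > 0 = 1.
Sanity: Σ A_w = 8 = 2^3 = 8 ✓.


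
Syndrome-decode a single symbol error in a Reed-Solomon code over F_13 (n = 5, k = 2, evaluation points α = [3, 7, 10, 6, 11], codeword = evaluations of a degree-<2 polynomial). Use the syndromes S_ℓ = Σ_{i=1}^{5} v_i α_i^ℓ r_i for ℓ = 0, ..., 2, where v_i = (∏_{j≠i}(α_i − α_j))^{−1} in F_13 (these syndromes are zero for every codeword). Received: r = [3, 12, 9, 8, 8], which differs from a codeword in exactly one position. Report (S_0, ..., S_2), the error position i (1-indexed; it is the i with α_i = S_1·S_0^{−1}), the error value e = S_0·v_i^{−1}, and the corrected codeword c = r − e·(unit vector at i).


S = (12, 7, 3), error at position 4, error magnitude e = 8, c = [3, 12, 9, 0, 8].

Step 1: column multipliers v_i = (∏_{j≠i}(α_i − α_j))^{−1} mod 13.
  i = 1 (α = 3): (3−7)(3−10)(3−6)(3−11) = (−4)·(−7)·(−3)·(−8) = 672 ≡ 9, so v_1 = 9^{−1} = 3 (mod 13).
  i = 2 (α = 7): (7−3)(7−10)(7−6)(7−11) = 4·(−3)·1·(−4) = 48 ≡ 9, so v_2 = 9^{−1} = 3 (mod 13).
  i = 3 (α = 10): (10−3)(10−7)(10−6)(10−11) = 7·3·4·(−1) = −84 ≡ 7, so v_3 = 7^{−1} = 2 (mod 13).
  i = 4 (α = 6): (6−3)(6−7)(6−10)(6−11) = 3·(−1)·(−4)·(−5) = −60 ≡ 5, so v_4 = 5^{−1} = 8 (mod 13).
  i = 5 (α = 11): (11−3)(11−7)(11−10)(11−6) = 8·4·1·5 = 160 ≡ 4, so v_5 = 4^{−1} = 10 (mod 13).
  v = [3, 3, 2, 8, 10].
Step 2: syndromes of r = [3, 12, 9, 8, 8] (all sums mod 13).
  S_0 = Σ v_i r_i = 3·3 + 3·12 + 2·9 + 8·8 + 10·8 = 207 ≡ 12.
  S_1 = Σ v_i α_i r_i = 3·3·3 + 3·7·12 + 2·10·9 + 8·6·8 + 10·11·8 = 1723 ≡ 7.
  α_i^2 mod 13 = [9, 10, 9, 10, 4].
  S_2 = Σ v_i α_i^2 r_i = 3·9·3 + 3·10·12 + 2·9·9 + 8·10·8 + 10·4·8 = 1563 ≡ 3.
  S = (12, 7, 3) ≠ 0, so r is not a codeword (an error is present).
Step 3: locate the error. For a single error e at position i, S_ℓ = v_i·e·α_i^ℓ, so α_err = S_1/S_0.
  S_0^{−1} = 12^{−1} = 12 (mod 13), so α_err = 7·12 = 84 ≡ 6 = α_4. Error position i = 4.
  Consistency check: S_2/S_1 = 3·2 = 6 ≡ 6 = α_err ✓ (single-error assumption holds).
Step 4: error magnitude e = S_0/v_4 = S_0·∏_{j≠4}(α_4 − α_j) = 12·5 = 60 ≡ 8 (mod 13).
Step 5: correct position 4: c_4 = r_4 − e = 8 − 8 ≡ 0 (mod 13). Hence c = [3, 12, 9, 0, 8].
  Check: interpolating c through the α_i gives m(x) = 6 + 12·x (degree < 2) with m(α_i) = c_i for every i, so c is indeed a codeword.
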